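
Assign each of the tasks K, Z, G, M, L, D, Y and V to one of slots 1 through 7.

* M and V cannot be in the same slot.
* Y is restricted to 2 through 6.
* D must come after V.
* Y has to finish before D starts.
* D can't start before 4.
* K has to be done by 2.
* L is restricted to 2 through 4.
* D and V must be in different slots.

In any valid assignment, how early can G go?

G at 1 is achievable: Z=1, K=1, G=1, L=2, D=4, Y=2, M=2, V=1.

1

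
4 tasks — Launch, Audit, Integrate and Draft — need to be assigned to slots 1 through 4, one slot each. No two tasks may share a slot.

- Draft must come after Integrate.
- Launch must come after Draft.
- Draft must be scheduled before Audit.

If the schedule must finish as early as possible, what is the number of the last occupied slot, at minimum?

The precedence chain requires at least 3 distinct slots.
With at most 1 per slot and 4 tasks, at least 4 slots are needed.
4 works (last occupied slot: 4): for example Audit in 4; Launch in 3; Integrate in 1; Draft in 2.

slot 4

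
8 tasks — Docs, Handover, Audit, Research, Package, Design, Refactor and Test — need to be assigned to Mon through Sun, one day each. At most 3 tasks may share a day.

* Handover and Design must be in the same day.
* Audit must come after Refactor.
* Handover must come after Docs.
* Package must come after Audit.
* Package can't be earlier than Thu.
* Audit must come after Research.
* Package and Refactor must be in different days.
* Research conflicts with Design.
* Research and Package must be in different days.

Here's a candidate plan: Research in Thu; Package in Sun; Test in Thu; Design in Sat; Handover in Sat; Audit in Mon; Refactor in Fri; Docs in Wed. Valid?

Package can't be earlier than Thu — holds.
Package must come after Audit — holds.
Audit must come after Refactor — violated.
Package and Refactor must be in different days — holds.
Audit must come after Research — violated.
Handover and Design must be in the same day — holds.
Handover must come after Docs — holds.
Research conflicts with Design — holds.
At most 3 tasks may share a day — holds.
Research and Package must be in different days — holds.

No — it violates: Audit must come after Refactor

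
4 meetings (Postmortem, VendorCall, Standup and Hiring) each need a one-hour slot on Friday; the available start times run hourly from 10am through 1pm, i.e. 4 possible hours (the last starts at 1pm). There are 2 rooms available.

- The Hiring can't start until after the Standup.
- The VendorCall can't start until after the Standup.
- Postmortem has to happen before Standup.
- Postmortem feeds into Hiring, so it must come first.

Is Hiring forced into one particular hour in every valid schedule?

Hiring can be 12pm (e.g. Standup in 11am; Postmortem in 10am; VendorCall in 12pm; Hiring in 12pm) or 1pm (e.g. VendorCall=12pm, Standup=11am, Hiring=1pm, Postmortem=10am).

No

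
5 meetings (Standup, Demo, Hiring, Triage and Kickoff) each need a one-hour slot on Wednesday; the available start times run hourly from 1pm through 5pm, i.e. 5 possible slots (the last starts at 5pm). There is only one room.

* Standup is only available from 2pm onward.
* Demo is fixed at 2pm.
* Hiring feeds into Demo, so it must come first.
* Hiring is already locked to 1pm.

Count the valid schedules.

6

Splitting on Standup: it can be 3pm (2), 4pm (2), 5pm (2). Listing each branch's schedules as (Demo, Hiring, Triage, Kickoff):
Standup=3pm: (2pm,1pm,4pm,5pm) (2pm,1pm,5pm,4pm) — 2.
Standup=4pm: (2pm,1pm,3pm,5pm) (2pm,1pm,5pm,3pm) — 2.
Standup=5pm: (2pm,1pm,3pm,4pm) (2pm,1pm,4pm,3pm) — 2.
Summing: 2 + 2 + 2 = 6.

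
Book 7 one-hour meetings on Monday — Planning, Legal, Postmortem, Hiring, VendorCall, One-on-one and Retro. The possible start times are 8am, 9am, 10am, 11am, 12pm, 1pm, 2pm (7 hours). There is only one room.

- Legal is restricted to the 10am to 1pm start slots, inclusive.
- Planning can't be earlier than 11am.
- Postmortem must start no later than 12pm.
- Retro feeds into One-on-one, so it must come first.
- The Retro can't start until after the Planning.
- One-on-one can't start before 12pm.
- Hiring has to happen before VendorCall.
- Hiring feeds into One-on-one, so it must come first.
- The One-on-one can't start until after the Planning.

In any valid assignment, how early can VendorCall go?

9am

Precedence pushes VendorCall to at least 9am.
VendorCall at 9am is achievable: VendorCall=9am; Planning=11am; One-on-one=2pm; Retro=1pm; Hiring=8am; Postmortem=12pm; Legal=10am.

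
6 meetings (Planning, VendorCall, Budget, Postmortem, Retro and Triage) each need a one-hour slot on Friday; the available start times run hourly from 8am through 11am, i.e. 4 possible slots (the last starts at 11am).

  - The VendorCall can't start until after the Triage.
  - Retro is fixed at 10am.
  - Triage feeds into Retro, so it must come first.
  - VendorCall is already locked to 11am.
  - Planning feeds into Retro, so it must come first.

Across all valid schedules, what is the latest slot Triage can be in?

9am

Downstream work caps Triage at 9am.
Triage at 9am is achievable: Postmortem=8am, VendorCall=11am, Triage=9am, Budget=8am, Retro=10am, Planning=8am.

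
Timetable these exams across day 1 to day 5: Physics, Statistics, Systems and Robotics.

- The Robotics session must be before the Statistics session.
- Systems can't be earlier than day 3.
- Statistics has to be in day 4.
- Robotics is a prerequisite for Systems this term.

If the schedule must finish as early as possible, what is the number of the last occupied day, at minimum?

day 4

The precedence chain requires at least 2 distinct days.
Statistics can't be placed before day 4, so the schedule must run through at least day 4.
4 works (last occupied day: day 4): for example Systems in day 3; Statistics in day 4; Physics in day 1; Robotics in day 1.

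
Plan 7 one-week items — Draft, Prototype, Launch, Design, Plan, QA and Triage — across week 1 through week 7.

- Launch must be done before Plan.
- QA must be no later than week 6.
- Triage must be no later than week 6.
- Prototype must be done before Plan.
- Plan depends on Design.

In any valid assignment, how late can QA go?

QA's own window allows nothing later than week 6.
QA at week 6 is achievable: Draft in week 1; Plan in week 2; Design in week 1; Prototype in week 1; QA in week 6; Triage in week 1; Launch in week 1.

week 6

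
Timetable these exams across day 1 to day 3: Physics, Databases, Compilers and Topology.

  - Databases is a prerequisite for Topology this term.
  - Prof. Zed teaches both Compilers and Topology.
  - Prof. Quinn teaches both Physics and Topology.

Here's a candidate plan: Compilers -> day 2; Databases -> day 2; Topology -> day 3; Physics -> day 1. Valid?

Yes

Databases is a prerequisite for Topology this term — holds.
Prof. Quinn teaches both Physics and Topology — holds.
Prof. Zed teaches both Compilers and Topology — holds.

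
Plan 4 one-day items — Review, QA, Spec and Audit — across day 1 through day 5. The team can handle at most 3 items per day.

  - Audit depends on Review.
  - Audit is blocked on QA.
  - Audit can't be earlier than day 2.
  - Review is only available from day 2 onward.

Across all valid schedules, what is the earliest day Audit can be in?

Audit is available from day 2; precedence pushes Audit to at least day 3.
Audit at day 3 is achievable: Review=day 2; Spec=day 1; Audit=day 3; QA=day 1.

day 3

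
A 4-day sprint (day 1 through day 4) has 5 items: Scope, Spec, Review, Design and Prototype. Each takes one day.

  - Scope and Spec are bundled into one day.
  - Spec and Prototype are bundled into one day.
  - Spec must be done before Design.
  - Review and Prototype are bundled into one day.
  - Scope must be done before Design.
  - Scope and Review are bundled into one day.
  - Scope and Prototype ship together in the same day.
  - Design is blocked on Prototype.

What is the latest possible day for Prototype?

day 3

Downstream work caps Prototype at day 3.
Prototype at day 3 is achievable: Spec -> day 3; Scope -> day 3; Review -> day 3; Prototype -> day 3; Design -> day 4.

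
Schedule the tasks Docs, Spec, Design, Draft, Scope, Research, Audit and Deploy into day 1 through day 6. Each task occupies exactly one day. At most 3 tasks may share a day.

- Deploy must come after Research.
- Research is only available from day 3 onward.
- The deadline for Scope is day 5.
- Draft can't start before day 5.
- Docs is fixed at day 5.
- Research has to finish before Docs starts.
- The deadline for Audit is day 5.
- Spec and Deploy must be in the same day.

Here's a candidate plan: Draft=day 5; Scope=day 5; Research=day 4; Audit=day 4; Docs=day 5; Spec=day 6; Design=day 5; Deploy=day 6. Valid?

No — it violates: At most 3 tasks may share a day

Research has to finish before Docs starts — holds.
Spec and Deploy must be in the same day — holds.
Docs is fixed at day 5 — holds.
The deadline for Audit is day 5 — holds.
Deploy must come after Research — holds.
Draft can't start before day 5 — holds.
Research is only available from day 3 onward — holds.
The deadline for Scope is day 5 — holds.
At most 3 tasks may share a day — violated.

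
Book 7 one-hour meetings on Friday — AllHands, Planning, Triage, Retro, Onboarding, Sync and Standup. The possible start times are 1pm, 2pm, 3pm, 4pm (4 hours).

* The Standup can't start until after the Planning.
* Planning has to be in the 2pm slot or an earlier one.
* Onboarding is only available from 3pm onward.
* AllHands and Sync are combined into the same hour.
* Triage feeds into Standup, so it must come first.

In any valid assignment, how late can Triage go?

3pm

Downstream work caps Triage at 3pm.
Triage at 3pm is achievable: Standup -> 4pm; Triage -> 3pm; AllHands -> 1pm; Planning -> 1pm; Retro -> 1pm; Sync -> 1pm; Onboarding -> 3pm.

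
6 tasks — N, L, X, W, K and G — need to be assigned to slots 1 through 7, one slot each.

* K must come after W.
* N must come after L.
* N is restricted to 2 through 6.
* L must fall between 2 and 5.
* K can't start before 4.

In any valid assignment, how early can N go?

3

N is available from 2; precedence pushes N to at least 3; N's own window allows nothing later than 6.
N at 3 is achievable: N -> 3; K -> 4; W -> 1; X -> 1; G -> 1; L -> 2.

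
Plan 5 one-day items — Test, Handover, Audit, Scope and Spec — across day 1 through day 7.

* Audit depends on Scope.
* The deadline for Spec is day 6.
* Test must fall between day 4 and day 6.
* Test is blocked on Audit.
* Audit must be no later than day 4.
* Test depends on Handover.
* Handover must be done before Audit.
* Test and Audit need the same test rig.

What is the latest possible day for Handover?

Downstream work caps Handover at day 3.
Handover at day 3 is achievable: Audit=day 4, Scope=day 1, Test=day 5, Handover=day 3, Spec=day 1.

day 3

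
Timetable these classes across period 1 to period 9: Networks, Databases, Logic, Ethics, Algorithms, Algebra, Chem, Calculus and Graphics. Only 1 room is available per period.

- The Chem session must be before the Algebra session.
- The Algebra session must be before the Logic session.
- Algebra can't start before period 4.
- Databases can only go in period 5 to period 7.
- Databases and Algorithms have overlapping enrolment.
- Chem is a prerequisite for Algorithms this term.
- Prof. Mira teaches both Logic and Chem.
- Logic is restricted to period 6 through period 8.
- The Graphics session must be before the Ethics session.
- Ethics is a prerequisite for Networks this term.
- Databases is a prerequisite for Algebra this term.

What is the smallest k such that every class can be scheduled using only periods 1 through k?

The precedence chain requires at least 3 distinct periods.
With at most 1 per period and 9 classes, at least 9 periods are needed.
Propagating the time windows through the other constraints, Logic can't land before period 7, so the schedule must run through at least period 7.
9 works (last occupied period: period 9): for example Algorithms -> period 8; Graphics -> period 1; Chem -> period 3; Networks -> period 4; Logic -> period 7; Algebra -> period 6; Databases -> period 5; Ethics -> period 2; Calculus -> period 9.

9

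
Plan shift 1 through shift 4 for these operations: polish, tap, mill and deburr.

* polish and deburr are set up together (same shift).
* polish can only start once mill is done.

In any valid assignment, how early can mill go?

Downstream work caps mill at shift 3.
mill at shift 1 is achievable: polish -> shift 2; deburr -> shift 2; tap -> shift 1; mill -> shift 1.

shift 1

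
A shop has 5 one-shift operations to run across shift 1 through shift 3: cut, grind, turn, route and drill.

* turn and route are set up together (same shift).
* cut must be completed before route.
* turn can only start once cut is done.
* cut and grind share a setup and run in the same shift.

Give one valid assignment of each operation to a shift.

grind=shift 1; route=shift 2; cut=shift 1; turn=shift 2; drill=shift 1

Checking: cut(shift 1) before turn(shift 2); cut(shift 1) before route(shift 2); cut = grind = shift 1; turn = route = shift 2.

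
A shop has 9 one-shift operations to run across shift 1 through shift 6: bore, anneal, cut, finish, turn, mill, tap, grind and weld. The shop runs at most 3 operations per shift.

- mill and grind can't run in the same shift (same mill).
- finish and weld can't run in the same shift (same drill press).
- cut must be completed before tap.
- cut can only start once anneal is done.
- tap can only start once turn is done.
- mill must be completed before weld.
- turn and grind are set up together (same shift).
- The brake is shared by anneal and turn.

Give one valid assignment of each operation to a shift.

cut=shift 2; tap=shift 3; turn=shift 2; bore=shift 1; anneal=shift 1; finish=shift 4; grind=shift 2; mill=shift 1; weld=shift 3

Checking: cut(shift 2) before tap(shift 3); mill(shift 1) before weld(shift 3); turn(shift 2) before tap(shift 3); anneal(shift 1) before cut(shift 2); anneal(shift 1) != turn(shift 2); finish(shift 4) != weld(shift 3); mill(shift 1) != grind(shift 2); turn = grind = shift 2; max 3 per shift (cap 3).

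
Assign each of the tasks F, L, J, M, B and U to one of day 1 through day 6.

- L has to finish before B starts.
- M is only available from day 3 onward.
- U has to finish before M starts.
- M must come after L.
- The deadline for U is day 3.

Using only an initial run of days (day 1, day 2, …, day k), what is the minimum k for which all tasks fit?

3 days

The precedence chain requires at least 2 distinct days.
M can't be placed before day 3, so the schedule must run through at least day 3.
3 works (last occupied day: day 3): for example U -> day 1; F -> day 1; B -> day 2; M -> day 3; L -> day 1; J -> day 1.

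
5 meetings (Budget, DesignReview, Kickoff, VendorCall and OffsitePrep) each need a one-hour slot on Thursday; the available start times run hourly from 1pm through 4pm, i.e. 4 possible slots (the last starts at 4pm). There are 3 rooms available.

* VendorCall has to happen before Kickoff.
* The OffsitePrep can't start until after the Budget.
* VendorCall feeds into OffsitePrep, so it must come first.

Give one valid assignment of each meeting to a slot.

OffsitePrep=2pm; Budget=1pm; DesignReview=1pm; VendorCall=1pm; Kickoff=2pm

Checking: VendorCall(1pm) before Kickoff(2pm); VendorCall(1pm) before OffsitePrep(2pm); Budget(1pm) before OffsitePrep(2pm); max 3 per slot (cap 3).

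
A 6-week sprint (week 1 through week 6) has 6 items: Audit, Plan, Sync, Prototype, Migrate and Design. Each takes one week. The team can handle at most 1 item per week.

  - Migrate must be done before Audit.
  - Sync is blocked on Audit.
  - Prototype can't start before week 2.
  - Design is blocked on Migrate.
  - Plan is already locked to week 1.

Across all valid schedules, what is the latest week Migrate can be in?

week 3

Downstream work caps Migrate at week 4.
Migrate at week 3 is achievable: Migrate=week 3, Audit=week 4, Prototype=week 2, Sync=week 5, Plan=week 1, Design=week 6.
Nothing later works — the capacity limit rule out every week after week 3.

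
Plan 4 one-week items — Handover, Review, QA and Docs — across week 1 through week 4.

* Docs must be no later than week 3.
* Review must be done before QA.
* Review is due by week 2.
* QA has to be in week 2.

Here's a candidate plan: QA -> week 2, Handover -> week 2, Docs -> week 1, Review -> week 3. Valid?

No. Review is due by week 2 is not satisfied.

Review is due by week 2 — violated.
QA has to be in week 2 — holds.
Review must be done before QA — violated.
Docs must be no later than week 3 — holds.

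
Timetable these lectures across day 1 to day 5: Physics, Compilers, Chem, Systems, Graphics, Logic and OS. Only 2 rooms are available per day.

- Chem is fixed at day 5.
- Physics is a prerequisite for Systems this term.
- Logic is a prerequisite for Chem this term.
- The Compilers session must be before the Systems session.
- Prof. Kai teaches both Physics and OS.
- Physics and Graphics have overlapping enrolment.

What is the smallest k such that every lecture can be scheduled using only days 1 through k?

The precedence chain requires at least 2 distinct days.
With at most 2 per day and 7 lectures, at least 4 days are needed.
Chem can't be placed before day 5, so the schedule must run through at least day 5.
5 works (last occupied day: day 5): for example Graphics -> day 3, Systems -> day 2, OS -> day 3, Chem -> day 5, Logic -> day 2, Physics -> day 1, Compilers -> day 1.

5 days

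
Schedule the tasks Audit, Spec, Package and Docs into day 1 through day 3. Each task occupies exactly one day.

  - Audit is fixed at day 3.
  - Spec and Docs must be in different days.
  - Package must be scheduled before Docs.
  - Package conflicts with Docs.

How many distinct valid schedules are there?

Splitting on Spec: it can be day 1 (3), day 2 (2), day 3 (1). Listing each branch's schedules as (Audit, Package, Docs) by day number:
Spec=day 1: (3,1,2) (3,1,3) (3,2,3) — 3.
Spec=day 2: (3,1,3) (3,2,3) — 2.
Spec=day 3: (3,1,2) — 1.
Summing: 3 + 2 + 1 = 6.

6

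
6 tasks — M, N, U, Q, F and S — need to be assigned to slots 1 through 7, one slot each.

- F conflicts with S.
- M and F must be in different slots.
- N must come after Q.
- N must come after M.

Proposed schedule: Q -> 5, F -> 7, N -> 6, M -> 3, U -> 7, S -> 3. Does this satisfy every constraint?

Valid

F conflicts with S — holds.
N must come after Q — holds.
N must come after M — holds.
M and F must be in different slots — holds.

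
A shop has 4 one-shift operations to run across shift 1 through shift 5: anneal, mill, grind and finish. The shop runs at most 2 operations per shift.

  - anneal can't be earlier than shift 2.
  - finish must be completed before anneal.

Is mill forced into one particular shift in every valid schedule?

No

mill can be shift 1 (e.g. grind in shift 2, anneal in shift 2, mill in shift 1, finish in shift 1) or shift 2 (e.g. grind=shift 1, finish=shift 1, anneal=shift 2, mill=shift 2).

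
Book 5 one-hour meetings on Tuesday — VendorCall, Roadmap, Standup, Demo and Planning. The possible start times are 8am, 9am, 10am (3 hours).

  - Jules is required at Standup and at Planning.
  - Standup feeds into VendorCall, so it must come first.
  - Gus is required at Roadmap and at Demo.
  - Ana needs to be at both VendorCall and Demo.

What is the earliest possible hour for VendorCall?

9am

Precedence pushes VendorCall to at least 9am.
VendorCall at 9am is achievable: Roadmap -> 8am, Planning -> 9am, VendorCall -> 9am, Demo -> 10am, Standup -> 8am.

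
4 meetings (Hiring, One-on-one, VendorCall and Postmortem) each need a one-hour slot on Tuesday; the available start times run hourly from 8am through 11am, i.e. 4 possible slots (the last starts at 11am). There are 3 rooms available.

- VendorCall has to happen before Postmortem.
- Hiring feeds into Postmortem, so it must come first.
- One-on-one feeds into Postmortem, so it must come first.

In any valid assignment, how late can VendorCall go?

Downstream work caps VendorCall at 10am.
VendorCall at 10am is achievable: VendorCall -> 10am, Postmortem -> 11am, One-on-one -> 8am, Hiring -> 8am.

10am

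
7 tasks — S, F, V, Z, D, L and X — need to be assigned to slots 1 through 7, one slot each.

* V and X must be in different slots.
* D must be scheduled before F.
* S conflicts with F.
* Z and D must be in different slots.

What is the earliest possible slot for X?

1

X at 1 is achievable: V -> 2, F -> 2, S -> 1, X -> 1, Z -> 2, D -> 1, L -> 1.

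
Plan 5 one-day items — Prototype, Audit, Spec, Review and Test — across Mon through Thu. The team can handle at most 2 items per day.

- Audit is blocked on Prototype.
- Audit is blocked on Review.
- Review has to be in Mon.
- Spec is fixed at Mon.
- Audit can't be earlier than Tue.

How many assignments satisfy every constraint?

9

Splitting on Prototype: it can be Tue (6), Wed (3). Listing each branch's schedules as (Audit, Spec, Review, Test):
Prototype=Tue: (Wed,Mon,Mon,Tue) (Wed,Mon,Mon,Wed) (Wed,Mon,Mon,Thu) (Thu,Mon,Mon,Tue) (Thu,Mon,Mon,Wed) (Thu,Mon,Mon,Thu) — 6.
Prototype=Wed: (Thu,Mon,Mon,Tue) (Thu,Mon,Mon,Wed) (Thu,Mon,Mon,Thu) — 3.
Summing: 6 + 3 = 9.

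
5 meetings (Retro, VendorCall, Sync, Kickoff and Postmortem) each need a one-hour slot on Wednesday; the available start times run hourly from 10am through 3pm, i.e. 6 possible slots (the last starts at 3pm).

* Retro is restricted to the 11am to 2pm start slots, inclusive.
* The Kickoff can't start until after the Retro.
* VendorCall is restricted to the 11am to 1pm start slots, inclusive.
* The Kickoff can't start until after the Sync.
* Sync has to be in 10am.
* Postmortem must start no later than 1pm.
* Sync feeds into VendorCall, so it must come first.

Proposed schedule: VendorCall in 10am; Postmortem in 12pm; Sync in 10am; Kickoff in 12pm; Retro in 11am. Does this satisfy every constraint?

Postmortem must start no later than 1pm — holds.
Sync has to be in 10am — holds.
The Kickoff can't start until after the Retro — holds.
VendorCall is restricted to the 11am to 1pm start slots, inclusive — violated.
Sync feeds into VendorCall, so it must come first — violated.
The Kickoff can't start until after the Sync — holds.
Retro is restricted to the 11am to 2pm start slots, inclusive — holds.

No — it violates: VendorCall is restricted to the 11am to 1pm start slots, inclusive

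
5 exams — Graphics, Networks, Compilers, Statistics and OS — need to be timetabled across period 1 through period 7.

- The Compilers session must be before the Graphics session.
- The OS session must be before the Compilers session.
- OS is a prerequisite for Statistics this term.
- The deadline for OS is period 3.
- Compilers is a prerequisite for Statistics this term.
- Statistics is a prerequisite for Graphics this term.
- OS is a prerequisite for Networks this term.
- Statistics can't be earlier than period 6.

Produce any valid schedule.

Statistics=period 6; Graphics=period 7; Compilers=period 2; Networks=period 2; OS=period 1

Checking: Compilers(period 2) before Statistics(period 6); Statistics(period 6) before Graphics(period 7); OS(period 1) before Compilers(period 2); Compilers(period 2) before Graphics(period 7); OS(period 1) before Networks(period 2); OS(period 1) before Statistics(period 6); Statistics=period 6 in [period 6,period 7]; OS=period 1 in [period 1,period 3].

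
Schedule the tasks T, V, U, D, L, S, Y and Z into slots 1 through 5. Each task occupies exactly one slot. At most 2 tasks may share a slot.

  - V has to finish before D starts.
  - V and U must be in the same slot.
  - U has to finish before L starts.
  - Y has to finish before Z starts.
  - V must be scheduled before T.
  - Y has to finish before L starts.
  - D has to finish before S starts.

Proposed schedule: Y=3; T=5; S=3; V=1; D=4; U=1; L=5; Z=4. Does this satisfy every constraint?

No. D has to finish before S starts is not satisfied.

V must be scheduled before T — holds.
Y has to finish before Z starts — holds.
U has to finish before L starts — holds.
V has to finish before D starts — holds.
Y has to finish before L starts — holds.
At most 2 tasks may share a slot — holds.
D has to finish before S starts — violated.
V and U must be in the same slot — holds.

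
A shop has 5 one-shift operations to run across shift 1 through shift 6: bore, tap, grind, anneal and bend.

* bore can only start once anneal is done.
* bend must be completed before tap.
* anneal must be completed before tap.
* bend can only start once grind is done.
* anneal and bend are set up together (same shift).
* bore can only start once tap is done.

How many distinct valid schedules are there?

15

Splitting on bore: it can be shift 4 (1), shift 5 (4), shift 6 (10). Listing each branch's schedules as (tap, grind, anneal, bend) by shift number:
bore=shift 4: (3,1,2,2) — 1.
bore=shift 5: (3,1,2,2) (4,1,2,2) (4,1,3,3) (4,2,3,3) — 4.
bore=shift 6: (3,1,2,2) (4,1,2,2) (4,1,3,3) (4,2,3,3) (5,1,2,2) (5,1,3,3) (5,1,4,4) (5,2,3,3) (5,2,4,4) (5,3,4,4) — 10.
Summing: 1 + 4 + 10 = 15.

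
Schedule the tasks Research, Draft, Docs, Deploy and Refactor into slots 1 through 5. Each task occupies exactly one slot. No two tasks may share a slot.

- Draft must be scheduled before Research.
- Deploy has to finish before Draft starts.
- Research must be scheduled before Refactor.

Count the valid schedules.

5

Splitting on Research: it can be 3 (2), 4 (3). Listing each branch's schedules as (Draft, Docs, Deploy, Refactor):
Research=3: (2,4,1,5) (2,5,1,4) — 2.
Research=4: (2,3,1,5) (3,1,2,5) (3,2,1,5) — 3.
Summing: 2 + 3 = 5.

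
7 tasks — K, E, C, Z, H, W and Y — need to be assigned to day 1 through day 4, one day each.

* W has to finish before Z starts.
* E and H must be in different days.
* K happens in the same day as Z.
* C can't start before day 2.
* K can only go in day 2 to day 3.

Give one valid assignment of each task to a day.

K=day 2, H=day 2, E=day 1, Z=day 2, Y=day 1, W=day 1, C=day 2

Checking: W(day 1) before Z(day 2); E(day 1) != H(day 2); K = Z = day 2; K=day 2 in [day 2,day 3]; C=day 2 in [day 2,day 4].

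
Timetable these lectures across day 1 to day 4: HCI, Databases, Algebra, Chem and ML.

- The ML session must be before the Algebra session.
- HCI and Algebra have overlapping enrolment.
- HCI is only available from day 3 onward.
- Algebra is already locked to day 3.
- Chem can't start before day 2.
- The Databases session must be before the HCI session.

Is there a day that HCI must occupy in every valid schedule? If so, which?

day 4

HCI's window is day 3–day 4.
Algebra is fixed at day 3, and HCI can't share a day with Algebra.
So HCI must be day 4.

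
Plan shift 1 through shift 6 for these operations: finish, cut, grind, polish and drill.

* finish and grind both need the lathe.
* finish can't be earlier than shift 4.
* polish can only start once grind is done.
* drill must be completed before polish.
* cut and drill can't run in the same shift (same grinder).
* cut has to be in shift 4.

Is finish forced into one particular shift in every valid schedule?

No

finish can be shift 4 (e.g. polish=shift 2; cut=shift 4; grind=shift 1; drill=shift 1; finish=shift 4) or shift 5 (e.g. finish -> shift 5; polish -> shift 2; drill -> shift 1; cut -> shift 4; grind -> shift 1).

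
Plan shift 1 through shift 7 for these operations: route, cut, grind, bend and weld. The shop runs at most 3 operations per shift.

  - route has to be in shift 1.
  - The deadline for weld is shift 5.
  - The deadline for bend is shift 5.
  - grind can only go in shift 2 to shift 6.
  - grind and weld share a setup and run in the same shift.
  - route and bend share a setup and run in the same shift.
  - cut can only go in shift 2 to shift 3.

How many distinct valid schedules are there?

Splitting on cut: it can be shift 2 (4), shift 3 (4). Listing each branch's schedules as (route, grind, bend, weld) by shift number:
cut=shift 2: (1,2,1,2) (1,3,1,3) (1,4,1,4) (1,5,1,5) — 4.
cut=shift 3: (1,2,1,2) (1,3,1,3) (1,4,1,4) (1,5,1,5) — 4.
Summing: 4 + 4 = 8.

8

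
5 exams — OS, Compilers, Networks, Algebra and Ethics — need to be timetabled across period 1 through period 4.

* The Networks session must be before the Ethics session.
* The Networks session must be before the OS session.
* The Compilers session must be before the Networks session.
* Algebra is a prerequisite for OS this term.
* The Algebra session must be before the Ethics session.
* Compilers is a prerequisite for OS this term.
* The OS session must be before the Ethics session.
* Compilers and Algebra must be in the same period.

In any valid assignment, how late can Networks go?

period 2

Precedence pushes Networks to at least period 2; downstream work caps Networks at period 2.
Networks at period 2 is achievable: OS in period 3; Compilers in period 1; Algebra in period 1; Networks in period 2; Ethics in period 4.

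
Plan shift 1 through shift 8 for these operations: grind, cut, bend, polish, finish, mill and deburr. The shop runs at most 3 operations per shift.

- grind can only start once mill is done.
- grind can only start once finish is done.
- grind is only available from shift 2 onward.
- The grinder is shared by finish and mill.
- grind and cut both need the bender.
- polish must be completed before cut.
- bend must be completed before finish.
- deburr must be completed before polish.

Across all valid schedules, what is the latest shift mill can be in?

shift 7

Downstream work caps mill at shift 7.
mill at shift 7 is achievable: grind -> shift 8, finish -> shift 2, polish -> shift 2, mill -> shift 7, bend -> shift 1, cut -> shift 3, deburr -> shift 1.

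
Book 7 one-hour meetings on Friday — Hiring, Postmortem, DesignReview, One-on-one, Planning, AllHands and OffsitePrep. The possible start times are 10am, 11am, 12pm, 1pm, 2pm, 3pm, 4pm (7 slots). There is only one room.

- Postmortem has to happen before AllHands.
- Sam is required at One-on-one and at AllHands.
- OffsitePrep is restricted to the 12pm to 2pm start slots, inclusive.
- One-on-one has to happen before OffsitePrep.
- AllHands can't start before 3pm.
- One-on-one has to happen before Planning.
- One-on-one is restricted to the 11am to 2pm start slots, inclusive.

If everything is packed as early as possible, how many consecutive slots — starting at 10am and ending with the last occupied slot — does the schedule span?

The precedence chain requires at least 2 distinct slots.
With at most 1 per slot and 7 meetings, at least 7 slots are needed.
AllHands can't be placed before 3pm — that is slot 6 counting from 10am — so the schedule must run through at least 6 slots.
7 works (last occupied slot: 4pm): for example Postmortem -> 10am, Planning -> 1pm, OffsitePrep -> 12pm, Hiring -> 2pm, AllHands -> 3pm, DesignReview -> 4pm, One-on-one -> 11am.

7 slots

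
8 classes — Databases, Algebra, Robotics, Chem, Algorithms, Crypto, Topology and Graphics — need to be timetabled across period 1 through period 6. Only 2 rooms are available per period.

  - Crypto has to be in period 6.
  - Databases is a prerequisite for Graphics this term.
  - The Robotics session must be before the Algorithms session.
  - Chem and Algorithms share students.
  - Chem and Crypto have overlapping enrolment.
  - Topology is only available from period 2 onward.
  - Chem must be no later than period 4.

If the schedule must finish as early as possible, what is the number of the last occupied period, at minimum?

period 6

The precedence chain requires at least 2 distinct periods.
With at most 2 per period and 8 classes, at least 4 periods are needed.
Crypto can't be placed before period 6, so the schedule must run through at least period 6.
6 works (last occupied period: period 6): for example Graphics -> period 3; Algebra -> period 4; Chem -> period 1; Topology -> period 2; Crypto -> period 6; Algorithms -> period 3; Databases -> period 1; Robotics -> period 2.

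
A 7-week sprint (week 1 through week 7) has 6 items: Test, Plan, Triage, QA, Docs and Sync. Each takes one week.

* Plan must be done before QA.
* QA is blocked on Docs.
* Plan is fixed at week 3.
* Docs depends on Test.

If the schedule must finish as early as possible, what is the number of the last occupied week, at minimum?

week 4

The precedence chain requires at least 3 distinct weeks.
Propagating the time windows through the other constraints, QA can't land before week 4, so the schedule must run through at least week 4.
4 works (last occupied week: week 4): for example Plan=week 3, Triage=week 1, QA=week 4, Docs=week 2, Sync=week 1, Test=week 1.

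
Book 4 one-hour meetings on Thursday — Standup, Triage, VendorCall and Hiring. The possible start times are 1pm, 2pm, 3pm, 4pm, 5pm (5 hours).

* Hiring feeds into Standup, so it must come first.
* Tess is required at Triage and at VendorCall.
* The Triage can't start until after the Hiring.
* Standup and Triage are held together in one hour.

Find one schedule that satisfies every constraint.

VendorCall=1pm, Triage=2pm, Standup=2pm, Hiring=1pm

Checking: Hiring(1pm) before Standup(2pm); Hiring(1pm) before Triage(2pm); Triage(2pm) != VendorCall(1pm); Standup = Triage = 2pm.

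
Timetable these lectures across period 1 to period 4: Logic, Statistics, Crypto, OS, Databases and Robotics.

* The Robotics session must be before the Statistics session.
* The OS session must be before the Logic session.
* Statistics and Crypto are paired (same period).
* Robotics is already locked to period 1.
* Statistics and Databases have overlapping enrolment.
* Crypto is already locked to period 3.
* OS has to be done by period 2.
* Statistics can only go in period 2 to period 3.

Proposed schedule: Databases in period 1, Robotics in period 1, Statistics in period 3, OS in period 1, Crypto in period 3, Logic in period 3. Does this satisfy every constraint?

OS has to be done by period 2 — holds.
Crypto is already locked to period 3 — holds.
Statistics can only go in period 2 to period 3 — holds.
The OS session must be before the Logic session — holds.
Statistics and Databases have overlapping enrolment — holds.
Robotics is already locked to period 1 — holds.
Statistics and Crypto are paired (same period) — holds.
The Robotics session must be before the Statistics session — holds.

Yes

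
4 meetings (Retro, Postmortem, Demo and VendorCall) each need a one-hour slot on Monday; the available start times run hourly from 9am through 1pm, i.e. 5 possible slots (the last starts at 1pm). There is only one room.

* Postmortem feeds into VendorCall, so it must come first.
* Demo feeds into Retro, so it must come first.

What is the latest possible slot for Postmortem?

12pm

Downstream work caps Postmortem at 12pm.
Postmortem at 12pm is achievable: Postmortem in 12pm, VendorCall in 1pm, Demo in 9am, Retro in 10am.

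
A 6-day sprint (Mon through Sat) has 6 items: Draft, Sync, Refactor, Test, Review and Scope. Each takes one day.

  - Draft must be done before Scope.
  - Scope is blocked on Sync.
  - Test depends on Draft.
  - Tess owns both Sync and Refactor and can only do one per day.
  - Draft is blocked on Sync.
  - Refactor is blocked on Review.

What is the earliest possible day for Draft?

Precedence pushes Draft to at least Tue; downstream work caps Draft at Fri.
Draft at Tue is achievable: Test=Wed; Scope=Wed; Sync=Mon; Draft=Tue; Refactor=Tue; Review=Mon.

Tue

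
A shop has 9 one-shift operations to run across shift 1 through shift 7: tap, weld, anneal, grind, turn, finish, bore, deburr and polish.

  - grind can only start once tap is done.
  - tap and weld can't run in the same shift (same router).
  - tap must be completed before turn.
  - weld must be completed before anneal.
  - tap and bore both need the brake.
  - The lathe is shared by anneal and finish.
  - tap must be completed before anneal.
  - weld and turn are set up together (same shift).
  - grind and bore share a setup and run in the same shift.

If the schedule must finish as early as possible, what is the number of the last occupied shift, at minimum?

3

The precedence chain requires at least 3 distinct shifts.
3 works (last occupied shift: shift 3): for example anneal in shift 3, weld in shift 2, grind in shift 2, bore in shift 2, polish in shift 1, tap in shift 1, turn in shift 2, finish in shift 1, deburr in shift 1.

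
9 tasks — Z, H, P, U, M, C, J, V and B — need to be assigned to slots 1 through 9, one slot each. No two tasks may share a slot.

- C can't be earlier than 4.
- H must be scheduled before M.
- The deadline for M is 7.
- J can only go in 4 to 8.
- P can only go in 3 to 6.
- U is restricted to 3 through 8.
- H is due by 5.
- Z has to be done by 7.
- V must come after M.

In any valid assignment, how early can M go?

Precedence pushes M to at least 2; M's own window allows nothing later than 7.
M at 2 is achievable: C -> 6; Z -> 7; B -> 9; V -> 8; P -> 3; U -> 5; H -> 1; M -> 2; J -> 4.

2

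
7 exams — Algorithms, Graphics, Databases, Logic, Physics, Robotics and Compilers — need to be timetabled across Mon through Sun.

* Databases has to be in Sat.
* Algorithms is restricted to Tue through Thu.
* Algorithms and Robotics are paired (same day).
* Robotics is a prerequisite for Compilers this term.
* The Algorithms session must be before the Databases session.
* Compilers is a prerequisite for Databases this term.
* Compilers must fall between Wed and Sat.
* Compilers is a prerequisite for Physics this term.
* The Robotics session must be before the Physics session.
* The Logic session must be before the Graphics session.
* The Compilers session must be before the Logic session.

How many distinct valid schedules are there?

48

Splitting on Algorithms: it can be Tue (35), Wed (11), Thu (2). Listing each branch's schedules as (Graphics, Databases, Logic, Physics, Robotics, Compilers):
Algorithms=Tue: (Fri,Sat,Thu,Thu,Tue,Wed) (Fri,Sat,Thu,Fri,Tue,Wed) (Fri,Sat,Thu,Sat,Tue,Wed) (Fri,Sat,Thu,Sun,Tue,Wed) (Sat,Sat,Thu,Thu,Tue,Wed) (Sat,Sat,Thu,Fri,Tue,Wed) (Sat,Sat,Thu,Sat,Tue,Wed) (Sat,Sat,Thu,Sun,Tue,Wed) (Sat,Sat,Fri,Thu,Tue,Wed) (Sat,Sat,Fri,Fri,Tue,Wed) (Sat,Sat,Fri,Fri,Tue,Thu) (Sat,Sat,Fri,Sat,Tue,Wed) (Sat,Sat,Fri,Sat,Tue,Thu) (Sat,Sat,Fri,Sun,Tue,Wed) (Sat,Sat,Fri,Sun,Tue,Thu) (Sun,Sat,Thu,Thu,Tue,Wed) (Sun,Sat,Thu,Fri,Tue,Wed) (Sun,Sat,Thu,Sat,Tue,Wed) (Sun,Sat,Thu,Sun,Tue,Wed) (Sun,Sat,Fri,Thu,Tue,Wed) (Sun,Sat,Fri,Fri,Tue,Wed) (Sun,Sat,Fri,Fri,Tue,Thu) (Sun,Sat,Fri,Sat,Tue,Wed) (Sun,Sat,Fri,Sat,Tue,Thu) (Sun,Sat,Fri,Sun,Tue,Wed) (Sun,Sat,Fri,Sun,Tue,Thu) (Sun,Sat,Sat,Thu,Tue,Wed) (Sun,Sat,Sat,Fri,Tue,Wed) (Sun,Sat,Sat,Fri,Tue,Thu) (Sun,Sat,Sat,Sat,Tue,Wed) (Sun,Sat,Sat,Sat,Tue,Thu) (Sun,Sat,Sat,Sat,Tue,Fri) (Sun,Sat,Sat,Sun,Tue,Wed) (Sun,Sat,Sat,Sun,Tue,Thu) (Sun,Sat,Sat,Sun,Tue,Fri) — 35.
Algorithms=Wed: (Sat,Sat,Fri,Fri,Wed,Thu) (Sat,Sat,Fri,Sat,Wed,Thu) (Sat,Sat,Fri,Sun,Wed,Thu) (Sun,Sat,Fri,Fri,Wed,Thu) (Sun,Sat,Fri,Sat,Wed,Thu) (Sun,Sat,Fri,Sun,Wed,Thu) (Sun,Sat,Sat,Fri,Wed,Thu) (Sun,Sat,Sat,Sat,Wed,Thu) (Sun,Sat,Sat,Sat,Wed,Fri) (Sun,Sat,Sat,Sun,Wed,Thu) (Sun,Sat,Sat,Sun,Wed,Fri) — 11.
Algorithms=Thu: (Sun,Sat,Sat,Sat,Thu,Fri) (Sun,Sat,Sat,Sun,Thu,Fri) — 2.
Summing: 35 + 11 + 2 = 48.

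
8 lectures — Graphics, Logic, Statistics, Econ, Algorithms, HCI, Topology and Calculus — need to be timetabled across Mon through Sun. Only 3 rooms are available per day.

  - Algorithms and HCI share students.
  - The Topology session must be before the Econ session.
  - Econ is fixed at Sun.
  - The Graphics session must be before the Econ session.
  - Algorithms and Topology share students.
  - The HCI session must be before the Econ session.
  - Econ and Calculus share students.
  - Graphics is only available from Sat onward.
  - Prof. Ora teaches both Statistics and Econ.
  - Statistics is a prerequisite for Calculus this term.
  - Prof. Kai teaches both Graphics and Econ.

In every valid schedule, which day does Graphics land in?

Sat

Graphics's window is Sat–Sun.
Econ is fixed at Sun, and Graphics can't share a day with Econ.
So Graphics must be Sat.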